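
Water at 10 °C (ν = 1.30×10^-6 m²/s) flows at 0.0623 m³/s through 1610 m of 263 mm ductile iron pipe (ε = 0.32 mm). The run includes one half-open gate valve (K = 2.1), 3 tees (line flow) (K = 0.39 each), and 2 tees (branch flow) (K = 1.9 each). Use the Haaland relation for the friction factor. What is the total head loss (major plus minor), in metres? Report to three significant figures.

V = 4Q/(πD²) = 1.147 m/s; V²/2g = 0.06703 m
Re = 2.32×10^5, ε/D = 0.00122 → f = 0.02160 (Haaland)
Major: h_f = f(L/D)·V²/2g = 0.02160·6122·0.06703 = 8.862 m
Minor: ΣK = 7.07; h_m = ΣK·V²/2g = 0.4739 m
Total H_L = 8.862 + 0.4739 = 9.336 m

H_L ≈ 9.34 m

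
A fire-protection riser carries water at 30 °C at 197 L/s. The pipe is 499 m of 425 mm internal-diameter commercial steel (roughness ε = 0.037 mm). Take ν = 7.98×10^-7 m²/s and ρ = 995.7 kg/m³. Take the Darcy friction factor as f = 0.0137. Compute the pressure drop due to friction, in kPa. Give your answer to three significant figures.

Δp ≈ 15.4 kPa

V = 4Q/(πD²) = 4·0.197/(π·0.425²) = 1.389 m/s
h_f = f(L/D)V²/(2g) = 0.01370·(499/0.425)·1.389²/(2·9.81) = 1.581 m
Δp = ρg·h_f = 995.7·9.81·1.581 = 15.44 kPa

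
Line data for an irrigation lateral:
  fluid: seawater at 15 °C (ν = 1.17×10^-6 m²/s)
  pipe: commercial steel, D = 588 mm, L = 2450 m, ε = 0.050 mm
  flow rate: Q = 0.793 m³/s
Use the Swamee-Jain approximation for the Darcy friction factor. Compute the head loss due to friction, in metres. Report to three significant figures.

h_f ≈ 23.3 m

V = 4Q/(πD²) = 4·0.793/(π·0.588²) = 2.920 m/s
Re = VD/ν = 2.920·0.588/1.17×10^-6 = 1.47×10^6 → turbulent
ε/D = 0.050/588 = 8.50×10^-5
Swamee-Jain: f = 0.01287
h_f = f(L/D)V²/(2g) = 0.01287·(2450/0.588)·2.920²/(2·9.81) = 23.31 m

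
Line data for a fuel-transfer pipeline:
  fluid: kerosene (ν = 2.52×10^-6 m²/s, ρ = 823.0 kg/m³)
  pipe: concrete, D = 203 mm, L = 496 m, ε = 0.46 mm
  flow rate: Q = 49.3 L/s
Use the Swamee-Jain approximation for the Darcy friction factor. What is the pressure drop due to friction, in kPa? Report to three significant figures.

Δp ≈ 60.0 kPa

V = 4Q/(πD²) = 4·0.0493/(π·0.203²) = 1.523 m/s
Re = VD/ν = 1.523·0.203/2.52×10^-6 = 1.23×10^5 → turbulent
ε/D = 0.46/203 = 0.00227
Swamee-Jain: f = 0.02573
h_f = f(L/D)V²/(2g) = 0.02573·(496/0.203)·1.523²/(2·9.81) = 7.434 m
Δp = ρg·h_f = 823.0·9.81·7.434 = 60.02 kPa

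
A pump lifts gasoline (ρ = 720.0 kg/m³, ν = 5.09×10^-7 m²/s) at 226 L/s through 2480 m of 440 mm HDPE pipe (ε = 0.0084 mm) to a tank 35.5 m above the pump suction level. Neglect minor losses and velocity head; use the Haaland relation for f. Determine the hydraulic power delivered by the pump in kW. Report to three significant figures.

V = 4Q/(πD²) = 1.486 m/s; Re = 1.28×10^6; ε/D = 1.91×10^-5; f = 0.01154
h_f = f(L/D)V²/2g = 7.321 m
Total head H = z + h_f = 35.5 + 7.321 = 42.82 m
P_hyd = ρgQH = 720.0·9.81·0.226·42.82 = 68.35 kW

P_hyd ≈ 68.4 kW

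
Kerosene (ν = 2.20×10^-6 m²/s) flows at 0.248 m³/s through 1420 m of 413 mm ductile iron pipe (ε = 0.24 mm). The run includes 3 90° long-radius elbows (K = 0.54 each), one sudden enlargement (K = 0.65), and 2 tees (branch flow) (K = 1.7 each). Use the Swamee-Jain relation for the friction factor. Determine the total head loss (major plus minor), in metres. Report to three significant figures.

H_L ≈ 12.2 m

V = 4Q/(πD²) = 1.851 m/s; V²/2g = 0.1747 m
Re = 3.48×10^5, ε/D = 5.81×10^-4 → f = 0.01861 (Swamee-Jain)
Major: h_f = f(L/D)·V²/2g = 0.01861·3438·0.1747 = 11.18 m
Minor: ΣK = 5.67; h_m = ΣK·V²/2g = 0.9904 m
Total H_L = 11.18 + 0.9904 = 12.17 m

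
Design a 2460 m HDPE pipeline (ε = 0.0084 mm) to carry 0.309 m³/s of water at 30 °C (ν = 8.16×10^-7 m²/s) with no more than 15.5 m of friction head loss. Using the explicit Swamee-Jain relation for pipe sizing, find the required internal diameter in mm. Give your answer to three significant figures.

Swamee-Jain (Type III): D = 0.66·[ε^1.25·(LQ²/(gh_f))^4.75 + ν·Q^9.4·(L/(gh_f))^5.2]^0.04
LQ²/(gh_f) = 1.545; L/(gh_f) = 16.18
Term 1 = ε^1.25·(…)^4.75 = 3.57×10^-6; Term 2 = ν·Q^9.4·(…)^5.2 = 2.53×10^-5
D = 0.66·(3.57×10^-6 + 2.53×10^-5)^0.04 = 0.4345 m = 434 mm
Check: V = 2.08 m/s, Re = 1.11×10^6, f = 0.01189, h_f = 14.9 m ≈ 15.5 m ✓

D ≈ 434 mm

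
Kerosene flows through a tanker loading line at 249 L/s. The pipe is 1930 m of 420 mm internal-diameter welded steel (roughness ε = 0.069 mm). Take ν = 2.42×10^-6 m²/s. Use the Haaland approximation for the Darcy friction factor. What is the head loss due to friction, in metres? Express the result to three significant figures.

V = 4Q/(πD²) = 4·0.249/(π·0.420²) = 1.797 m/s
Re = VD/ν = 1.797·0.420/2.42×10^-6 = 3.12×10^5 → turbulent
ε/D = 0.069/420 = 1.64×10^-4
Haaland: f = 0.01570
h_f = f(L/D)V²/(2g) = 0.01570·(1930/0.420)·1.797²/(2·9.81) = 11.88 m

h_f ≈ 11.9 m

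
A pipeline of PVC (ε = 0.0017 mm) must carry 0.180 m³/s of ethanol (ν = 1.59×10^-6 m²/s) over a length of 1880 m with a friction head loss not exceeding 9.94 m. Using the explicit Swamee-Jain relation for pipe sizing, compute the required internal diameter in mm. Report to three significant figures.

D ≈ 376 mm

Swamee-Jain (Type III): D = 0.66·[ε^1.25·(LQ²/(gh_f))^4.75 + ν·Q^9.4·(L/(gh_f))^5.2]^0.04
LQ²/(gh_f) = 0.6247; L/(gh_f) = 19.28
Term 1 = ε^1.25·(…)^4.75 = 6.57×10^-9; Term 2 = ν·Q^9.4·(…)^5.2 = 7.65×10^-7
D = 0.66·(6.57×10^-9 + 7.65×10^-7)^0.04 = 0.3759 m = 376 mm
Check: V = 1.62 m/s, Re = 3.83×10^5, f = 0.01380, h_f = 9.26 m ≈ 9.94 m ✓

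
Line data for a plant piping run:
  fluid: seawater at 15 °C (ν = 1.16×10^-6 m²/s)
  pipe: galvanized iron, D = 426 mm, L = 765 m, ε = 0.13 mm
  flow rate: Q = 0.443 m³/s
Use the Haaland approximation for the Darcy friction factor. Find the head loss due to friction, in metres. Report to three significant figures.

V = 4Q/(πD²) = 4·0.443/(π·0.426²) = 3.108 m/s
Re = VD/ν = 3.108·0.426/1.16×10^-6 = 1.14×10^6 → turbulent
ε/D = 0.13/426 = 3.05×10^-4
Haaland: f = 0.01558
h_f = f(L/D)V²/(2g) = 0.01558·(765/0.426)·3.108²/(2·9.81) = 13.77 m

h_f ≈ 13.8 m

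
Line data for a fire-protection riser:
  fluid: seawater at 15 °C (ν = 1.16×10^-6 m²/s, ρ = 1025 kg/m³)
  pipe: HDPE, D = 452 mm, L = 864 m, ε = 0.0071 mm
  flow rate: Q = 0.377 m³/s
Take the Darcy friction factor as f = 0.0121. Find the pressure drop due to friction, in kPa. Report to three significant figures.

Δp ≈ 65.4 kPa

V = 4Q/(πD²) = 4·0.377/(π·0.452²) = 2.349 m/s
h_f = f(L/D)V²/(2g) = 0.01210·(864/0.452)·2.349²/(2·9.81) = 6.507 m
Δp = ρg·h_f = 1025·9.81·6.507 = 65.43 kPa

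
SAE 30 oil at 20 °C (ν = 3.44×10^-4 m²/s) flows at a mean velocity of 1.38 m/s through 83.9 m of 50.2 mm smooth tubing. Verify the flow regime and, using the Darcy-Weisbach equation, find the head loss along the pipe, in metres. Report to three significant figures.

h_f ≈ 51.6 m

Re = VD/ν = 1.38·0.05020/3.44×10^-4 = 201 → laminar (Re < 2300)
f = 64/Re = 0.3178
h_f = f(L/D)V²/(2g) = 0.3178·(83.9/0.05020)·1.38²/(2·9.81) = 51.56 m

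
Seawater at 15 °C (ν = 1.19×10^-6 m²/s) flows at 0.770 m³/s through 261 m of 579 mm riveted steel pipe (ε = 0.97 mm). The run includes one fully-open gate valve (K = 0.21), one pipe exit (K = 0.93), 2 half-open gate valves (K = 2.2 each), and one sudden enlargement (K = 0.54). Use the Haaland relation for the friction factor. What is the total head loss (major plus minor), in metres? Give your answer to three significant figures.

H_L ≈ 7.08 m

V = 4Q/(πD²) = 2.924 m/s; V²/2g = 0.4359 m
Re = 1.42×10^6, ε/D = 0.00168 → f = 0.02253 (Haaland)
Major: h_f = f(L/D)·V²/2g = 0.02253·450.8·0.4359 = 4.427 m
Minor: ΣK = 6.08; h_m = ΣK·V²/2g = 2.650 m
Total H_L = 4.427 + 2.650 = 7.077 m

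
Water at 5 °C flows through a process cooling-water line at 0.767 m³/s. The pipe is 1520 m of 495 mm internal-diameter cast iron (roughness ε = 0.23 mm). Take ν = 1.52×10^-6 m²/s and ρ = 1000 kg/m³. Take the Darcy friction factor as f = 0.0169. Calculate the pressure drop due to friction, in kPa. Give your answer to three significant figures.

Δp ≈ 412 kPa

V = 4Q/(πD²) = 4·0.767/(π·0.495²) = 3.986 m/s
h_f = f(L/D)V²/(2g) = 0.01690·(1520/0.495)·3.986²/(2·9.81) = 42.02 m
Δp = ρg·h_f = 1000·9.81·42.02 = 412.2 kPa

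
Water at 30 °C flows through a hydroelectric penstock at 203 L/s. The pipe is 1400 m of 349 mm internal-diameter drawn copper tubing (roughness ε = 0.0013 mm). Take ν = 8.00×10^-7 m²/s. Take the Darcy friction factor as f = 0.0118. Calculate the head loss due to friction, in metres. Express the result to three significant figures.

h_f ≈ 10.9 m

V = 4Q/(πD²) = 4·0.203/(π·0.349²) = 2.122 m/s
h_f = f(L/D)V²/(2g) = 0.01180·(1400/0.349)·2.122²/(2·9.81) = 10.86 m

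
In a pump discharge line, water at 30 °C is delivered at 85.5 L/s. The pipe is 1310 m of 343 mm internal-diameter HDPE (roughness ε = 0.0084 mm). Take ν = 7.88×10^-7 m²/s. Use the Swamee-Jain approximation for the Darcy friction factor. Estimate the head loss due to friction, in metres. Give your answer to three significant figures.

h_f ≈ 2.32 m

V = 4Q/(πD²) = 4·0.0855/(π·0.343²) = 0.9253 m/s
Re = VD/ν = 0.9253·0.343/7.88×10^-7 = 4.03×10^5 → turbulent
ε/D = 0.0084/343 = 2.45×10^-5
Swamee-Jain: f = 0.01395
h_f = f(L/D)V²/(2g) = 0.01395·(1310/0.343)·0.9253²/(2·9.81) = 2.325 m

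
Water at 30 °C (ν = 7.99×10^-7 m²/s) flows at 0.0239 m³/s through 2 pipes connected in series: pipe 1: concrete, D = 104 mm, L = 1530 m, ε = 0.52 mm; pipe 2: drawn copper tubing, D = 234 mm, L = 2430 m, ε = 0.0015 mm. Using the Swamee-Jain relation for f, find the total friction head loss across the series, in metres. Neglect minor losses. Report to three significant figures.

Pipe 1: V = 2.813 m/s, Re = 3.66×10^5, ε/D = 0.00500, f = 0.03075, h_1 = f(L/D)V²/2g = 182.5 m
Pipe 2: V = 0.5557 m/s, Re = 1.63×10^5, ε/D = 6.41×10^-6, f = 0.01623, h_2 = f(L/D)V²/2g = 2.653 m
Series → Q common, losses add: H = Σh = 185.1 m

H ≈ 185 m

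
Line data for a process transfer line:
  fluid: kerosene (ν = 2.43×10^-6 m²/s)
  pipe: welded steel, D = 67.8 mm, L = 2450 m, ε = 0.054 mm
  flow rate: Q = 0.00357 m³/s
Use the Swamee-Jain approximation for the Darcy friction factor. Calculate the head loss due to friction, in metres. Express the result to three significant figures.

V = 4Q/(πD²) = 4·0.00357/(π·0.0678²) = 0.9888 m/s
Re = VD/ν = 0.9888·0.0678/2.43×10^-6 = 2.76×10^4 → turbulent
ε/D = 0.054/67.8 = 7.96×10^-4
Swamee-Jain: f = 0.02601
h_f = f(L/D)V²/(2g) = 0.02601·(2450/0.0678)·0.9888²/(2·9.81) = 46.84 m

h_f ≈ 46.8 m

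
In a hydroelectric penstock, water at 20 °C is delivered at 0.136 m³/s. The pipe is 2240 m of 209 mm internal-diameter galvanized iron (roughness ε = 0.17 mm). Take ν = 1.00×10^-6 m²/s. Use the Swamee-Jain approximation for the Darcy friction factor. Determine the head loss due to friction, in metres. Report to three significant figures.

V = 4Q/(πD²) = 4·0.136/(π·0.209²) = 3.964 m/s
Re = VD/ν = 3.964·0.209/1.00×10^-6 = 8.29×10^5 → turbulent
ε/D = 0.17/209 = 8.13×10^-4
Swamee-Jain: f = 0.01921
h_f = f(L/D)V²/(2g) = 0.01921·(2240/0.209)·3.964²/(2·9.81) = 164.9 m

h_f ≈ 165 m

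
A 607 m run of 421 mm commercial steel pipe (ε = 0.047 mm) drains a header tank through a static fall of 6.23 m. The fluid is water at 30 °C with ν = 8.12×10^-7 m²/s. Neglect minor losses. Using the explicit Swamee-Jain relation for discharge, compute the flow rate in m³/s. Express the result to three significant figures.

Q ≈ 0.351 m³/s

Swamee-Jain (Type II): Q = -0.965·√(gD⁵h_f/L)·ln[ε/(3.7D) + √(3.17ν²L/(gD³h_f))]
√(gD⁵h_f/L) = √(9.81·0.421⁵·6.23/607) = 0.03649
ε/(3.7D) = 3.02×10^-5; √(3.17ν²L/(gD³h_f)) = 1.67×10^-5
Q = -0.965·0.03649·ln(4.685×10^-5) = 0.3510 m³/s
Check: V = 2.52 m/s, Re = 1.31×10^6, f = 0.01341, h_f = 6.27 m ≈ 6.23 m ✓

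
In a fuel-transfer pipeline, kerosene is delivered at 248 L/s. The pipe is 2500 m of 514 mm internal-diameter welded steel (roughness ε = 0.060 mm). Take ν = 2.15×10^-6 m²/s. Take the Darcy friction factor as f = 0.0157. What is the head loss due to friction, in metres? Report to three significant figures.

V = 4Q/(πD²) = 4·0.248/(π·0.514²) = 1.195 m/s
h_f = f(L/D)V²/(2g) = 0.01570·(2500/0.514)·1.195²/(2·9.81) = 5.560 m

h_f ≈ 5.56 m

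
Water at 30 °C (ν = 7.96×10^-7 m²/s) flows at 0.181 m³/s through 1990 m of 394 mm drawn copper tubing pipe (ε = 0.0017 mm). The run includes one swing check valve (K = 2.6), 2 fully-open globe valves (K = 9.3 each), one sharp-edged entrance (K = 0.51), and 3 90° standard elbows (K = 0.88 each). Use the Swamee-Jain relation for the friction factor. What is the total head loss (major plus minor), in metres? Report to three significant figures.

V = 4Q/(πD²) = 1.485 m/s; V²/2g = 0.1123 m
Re = 7.35×10^5, ε/D = 4.31×10^-6 → f = 0.01232 (Swamee-Jain)
Major: h_f = f(L/D)·V²/2g = 0.01232·5051·0.1123 = 6.991 m
Minor: ΣK = 24.4; h_m = ΣK·V²/2g = 2.735 m
Total H_L = 6.991 + 2.735 = 9.727 m

H_L ≈ 9.73 m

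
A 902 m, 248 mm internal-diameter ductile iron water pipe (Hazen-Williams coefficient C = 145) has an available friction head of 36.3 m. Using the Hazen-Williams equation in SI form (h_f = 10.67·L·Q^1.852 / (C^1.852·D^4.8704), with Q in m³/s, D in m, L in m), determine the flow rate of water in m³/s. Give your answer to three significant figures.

Q ≈ 0.182 m³/s

Rearranging: Q = [h_f·C^1.852·D^4.8704 / (10.67·L)]^(1/1.852)
Q = [36.3·145^1.852·0.248^4.8704 / (10.67·902)]^0.540 = 0.1821 m³/s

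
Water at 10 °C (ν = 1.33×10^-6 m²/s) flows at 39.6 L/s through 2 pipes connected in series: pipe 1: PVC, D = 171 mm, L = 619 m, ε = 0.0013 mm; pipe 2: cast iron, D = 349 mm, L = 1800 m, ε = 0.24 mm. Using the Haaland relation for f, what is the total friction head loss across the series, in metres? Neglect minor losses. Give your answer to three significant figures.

Pipe 1: V = 1.724 m/s, Re = 2.22×10^5, ε/D = 7.60×10^-6, f = 0.01524, h_1 = f(L/D)V²/2g = 8.360 m
Pipe 2: V = 0.4140 m/s, Re = 1.09×10^5, ε/D = 6.88×10^-4, f = 0.02064, h_2 = f(L/D)V²/2g = 0.9296 m
Series → Q common, losses add: H = Σh = 9.290 m

H ≈ 9.29 m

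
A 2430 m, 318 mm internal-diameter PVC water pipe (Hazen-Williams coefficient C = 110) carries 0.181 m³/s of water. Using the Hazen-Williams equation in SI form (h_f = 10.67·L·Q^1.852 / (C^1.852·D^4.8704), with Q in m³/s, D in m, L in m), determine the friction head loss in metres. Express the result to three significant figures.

h_f = 10.67·2430·0.181^1.852 / (110^1.852·0.318^4.8704) = 48.05 m

h_f ≈ 48.1 m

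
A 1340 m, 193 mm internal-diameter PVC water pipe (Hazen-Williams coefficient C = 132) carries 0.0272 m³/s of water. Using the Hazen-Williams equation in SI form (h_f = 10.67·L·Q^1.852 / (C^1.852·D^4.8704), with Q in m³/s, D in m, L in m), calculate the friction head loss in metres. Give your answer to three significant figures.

h_f = 10.67·1340·0.0272^1.852 / (132^1.852·0.193^4.8704) = 6.433 m

h_f ≈ 6.43 m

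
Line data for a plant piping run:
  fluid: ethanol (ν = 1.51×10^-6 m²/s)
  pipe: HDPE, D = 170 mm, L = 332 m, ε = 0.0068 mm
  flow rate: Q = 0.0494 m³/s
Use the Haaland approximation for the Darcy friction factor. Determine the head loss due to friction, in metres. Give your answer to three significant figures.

h_f ≈ 7.17 m

V = 4Q/(πD²) = 4·0.0494/(π·0.170²) = 2.176 m/s
Re = VD/ν = 2.176·0.170/1.51×10^-6 = 2.45×10^5 → turbulent
ε/D = 0.0068/170 = 4.00×10^-5
Haaland: f = 0.01521
h_f = f(L/D)V²/(2g) = 0.01521·(332/0.170)·2.176²/(2·9.81) = 7.169 m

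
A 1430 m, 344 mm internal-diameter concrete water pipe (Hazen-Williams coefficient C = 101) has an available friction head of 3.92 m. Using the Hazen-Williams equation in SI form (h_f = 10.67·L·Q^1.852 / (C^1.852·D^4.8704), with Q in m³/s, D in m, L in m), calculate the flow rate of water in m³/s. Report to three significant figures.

Rearranging: Q = [h_f·C^1.852·D^4.8704 / (10.67·L)]^(1/1.852)
Q = [3.92·101^1.852·0.344^4.8704 / (10.67·1430)]^0.540 = 0.07031 m³/s

Q ≈ 0.0703 m³/s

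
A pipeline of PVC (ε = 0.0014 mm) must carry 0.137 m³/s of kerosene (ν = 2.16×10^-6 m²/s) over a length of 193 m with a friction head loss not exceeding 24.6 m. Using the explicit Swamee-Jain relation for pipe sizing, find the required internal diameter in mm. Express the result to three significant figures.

D ≈ 177 mm

Swamee-Jain (Type III): D = 0.66·[ε^1.25·(LQ²/(gh_f))^4.75 + ν·Q^9.4·(L/(gh_f))^5.2]^0.04
LQ²/(gh_f) = 0.01501; L/(gh_f) = 0.7997
Term 1 = ε^1.25·(…)^4.75 = 1.05×10^-16; Term 2 = ν·Q^9.4·(…)^5.2 = 5.19×10^-15
D = 0.66·(1.05×10^-16 + 5.19×10^-15)^0.04 = 0.1772 m = 177 mm
Check: V = 5.55 m/s, Re = 4.56×10^5, f = 0.01343, h_f = 23.0 m ≈ 24.6 m ✓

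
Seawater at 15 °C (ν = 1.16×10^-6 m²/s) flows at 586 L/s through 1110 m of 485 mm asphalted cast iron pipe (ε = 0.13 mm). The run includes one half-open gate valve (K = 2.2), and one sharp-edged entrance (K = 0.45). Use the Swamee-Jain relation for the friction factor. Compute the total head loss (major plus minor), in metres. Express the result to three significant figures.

V = 4Q/(πD²) = 3.172 m/s; V²/2g = 0.5128 m
Re = 1.33×10^6, ε/D = 2.68×10^-4 → f = 0.01528 (Swamee-Jain)
Major: h_f = f(L/D)·V²/2g = 0.01528·2289·0.5128 = 17.93 m
Minor: ΣK = 2.65; h_m = ΣK·V²/2g = 1.359 m
Total H_L = 17.93 + 1.359 = 19.29 m

H_L ≈ 19.3 m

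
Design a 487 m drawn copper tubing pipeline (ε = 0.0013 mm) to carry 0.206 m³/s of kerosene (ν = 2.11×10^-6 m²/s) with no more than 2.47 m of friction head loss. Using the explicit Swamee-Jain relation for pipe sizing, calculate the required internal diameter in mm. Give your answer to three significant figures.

Swamee-Jain (Type III): D = 0.66·[ε^1.25·(LQ²/(gh_f))^4.75 + ν·Q^9.4·(L/(gh_f))^5.2]^0.04
LQ²/(gh_f) = 0.8529; L/(gh_f) = 20.10
Term 1 = ε^1.25·(…)^4.75 = 2.06×10^-8; Term 2 = ν·Q^9.4·(…)^5.2 = 4.48×10^-6
D = 0.66·(2.06×10^-8 + 4.48×10^-6)^0.04 = 0.4033 m = 403 mm
Check: V = 1.61 m/s, Re = 3.08×10^5, f = 0.01434, h_f = 2.29 m ≈ 2.47 m ✓

D ≈ 403 mm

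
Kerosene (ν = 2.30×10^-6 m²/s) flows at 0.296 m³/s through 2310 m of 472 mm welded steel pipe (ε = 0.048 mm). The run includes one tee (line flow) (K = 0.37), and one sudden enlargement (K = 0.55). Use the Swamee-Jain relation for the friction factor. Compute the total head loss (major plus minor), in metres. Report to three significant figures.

V = 4Q/(πD²) = 1.692 m/s; V²/2g = 0.1459 m
Re = 3.47×10^5, ε/D = 1.02×10^-4 → f = 0.01515 (Swamee-Jain)
Major: h_f = f(L/D)·V²/2g = 0.01515·4894·0.1459 = 10.82 m
Minor: ΣK = 0.920; h_m = ΣK·V²/2g = 0.1342 m
Total H_L = 10.82 + 0.1342 = 10.95 m

H_L ≈ 11.0 m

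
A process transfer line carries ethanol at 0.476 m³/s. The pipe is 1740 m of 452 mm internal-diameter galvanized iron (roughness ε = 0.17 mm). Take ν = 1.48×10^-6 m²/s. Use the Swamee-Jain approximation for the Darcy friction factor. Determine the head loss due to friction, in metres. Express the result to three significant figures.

h_f ≈ 28.4 m

V = 4Q/(πD²) = 4·0.476/(π·0.452²) = 2.966 m/s
Re = VD/ν = 2.966·0.452/1.48×10^-6 = 9.06×10^5 → turbulent
ε/D = 0.17/452 = 3.76×10^-4
Swamee-Jain: f = 0.01646
h_f = f(L/D)V²/(2g) = 0.01646·(1740/0.452)·2.966²/(2·9.81) = 28.42 m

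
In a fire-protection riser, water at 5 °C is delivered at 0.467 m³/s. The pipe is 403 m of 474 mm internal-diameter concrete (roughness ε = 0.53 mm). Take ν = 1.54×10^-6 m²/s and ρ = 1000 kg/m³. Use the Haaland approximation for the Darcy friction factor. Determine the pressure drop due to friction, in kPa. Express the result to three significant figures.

Δp ≈ 61.1 kPa

V = 4Q/(πD²) = 4·0.467/(π·0.474²) = 2.646 m/s
Re = VD/ν = 2.646·0.474/1.54×10^-6 = 8.15×10^5 → turbulent
ε/D = 0.53/474 = 0.00112
Haaland: f = 0.02052
h_f = f(L/D)V²/(2g) = 0.02052·(403/0.474)·2.646²/(2·9.81) = 6.228 m
Δp = ρg·h_f = 1000·9.81·6.228 = 61.10 kPa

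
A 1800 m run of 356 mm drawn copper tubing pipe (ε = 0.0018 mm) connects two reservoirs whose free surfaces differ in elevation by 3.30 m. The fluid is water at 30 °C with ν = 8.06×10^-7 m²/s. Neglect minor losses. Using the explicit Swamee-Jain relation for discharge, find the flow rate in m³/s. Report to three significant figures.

Q ≈ 0.0966 m³/s

Swamee-Jain (Type II): Q = -0.965·√(gD⁵h_f/L)·ln[ε/(3.7D) + √(3.17ν²L/(gD³h_f))]
√(gD⁵h_f/L) = √(9.81·0.356⁵·3.30/1800) = 0.01014
ε/(3.7D) = 1.37×10^-6; √(3.17ν²L/(gD³h_f)) = 5.04×10^-5
Q = -0.965·0.01014·ln(5.174×10^-5) = 0.09658 m³/s
Check: V = 0.970 m/s, Re = 4.29×10^5, f = 0.01353, h_f = 3.28 m ≈ 3.30 m ✓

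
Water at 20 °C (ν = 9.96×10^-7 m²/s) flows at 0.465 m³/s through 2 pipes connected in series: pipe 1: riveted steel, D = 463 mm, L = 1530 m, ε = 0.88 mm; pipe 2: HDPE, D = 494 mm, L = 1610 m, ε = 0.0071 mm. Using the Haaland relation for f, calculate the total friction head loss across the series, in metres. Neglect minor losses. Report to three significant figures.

Pipe 1: V = 2.762 m/s, Re = 1.28×10^6, ε/D = 0.00190, f = 0.02328, h_1 = f(L/D)V²/2g = 29.91 m
Pipe 2: V = 2.426 m/s, Re = 1.20×10^6, ε/D = 1.44×10^-5, f = 0.01154, h_2 = f(L/D)V²/2g = 11.28 m
Series → Q common, losses add: H = Σh = 41.19 m

H ≈ 41.2 m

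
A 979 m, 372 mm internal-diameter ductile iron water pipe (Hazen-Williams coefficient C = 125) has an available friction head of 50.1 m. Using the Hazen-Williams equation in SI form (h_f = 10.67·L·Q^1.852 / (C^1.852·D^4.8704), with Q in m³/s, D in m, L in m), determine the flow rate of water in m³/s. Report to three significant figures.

Rearranging: Q = [h_f·C^1.852·D^4.8704 / (10.67·L)]^(1/1.852)
Q = [50.1·125^1.852·0.372^4.8704 / (10.67·979)]^0.540 = 0.5192 m³/s

Q ≈ 0.519 m³/s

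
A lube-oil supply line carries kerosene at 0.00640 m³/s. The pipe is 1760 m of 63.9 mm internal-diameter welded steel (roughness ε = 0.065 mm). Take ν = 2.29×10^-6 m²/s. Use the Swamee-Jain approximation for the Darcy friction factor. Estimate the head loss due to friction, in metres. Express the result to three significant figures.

h_f ≈ 134 m

V = 4Q/(πD²) = 4·0.00640/(π·0.0639²) = 1.996 m/s
Re = VD/ν = 1.996·0.0639/2.29×10^-6 = 5.57×10^4 → turbulent
ε/D = 0.065/63.9 = 0.00102
Swamee-Jain: f = 0.02389
h_f = f(L/D)V²/(2g) = 0.02389·(1760/0.0639)·1.996²/(2·9.81) = 133.6 m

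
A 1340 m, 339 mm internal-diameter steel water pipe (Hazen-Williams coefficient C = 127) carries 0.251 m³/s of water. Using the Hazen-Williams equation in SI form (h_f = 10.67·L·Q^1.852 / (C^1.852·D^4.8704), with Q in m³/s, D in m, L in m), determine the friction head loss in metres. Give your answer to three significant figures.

h_f ≈ 27.2 m

h_f = 10.67·1340·0.251^1.852 / (127^1.852·0.339^4.8704) = 27.25 m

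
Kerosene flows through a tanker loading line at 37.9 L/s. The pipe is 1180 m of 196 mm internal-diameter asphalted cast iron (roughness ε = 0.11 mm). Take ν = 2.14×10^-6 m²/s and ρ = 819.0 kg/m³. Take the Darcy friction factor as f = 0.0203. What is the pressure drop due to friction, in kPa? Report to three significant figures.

V = 4Q/(πD²) = 4·0.0379/(π·0.196²) = 1.256 m/s
h_f = f(L/D)V²/(2g) = 0.02030·(1180/0.196)·1.256²/(2·9.81) = 9.829 m
Δp = ρg·h_f = 819.0·9.81·9.829 = 78.97 kPa

Δp ≈ 79.0 kPa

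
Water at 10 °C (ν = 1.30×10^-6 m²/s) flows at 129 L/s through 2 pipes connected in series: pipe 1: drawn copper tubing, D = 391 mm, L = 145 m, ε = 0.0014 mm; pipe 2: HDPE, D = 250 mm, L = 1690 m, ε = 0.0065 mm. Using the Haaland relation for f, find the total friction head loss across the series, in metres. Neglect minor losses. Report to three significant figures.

Pipe 1: V = 1.074 m/s, Re = 3.23×10^5, ε/D = 3.58×10^-6, f = 0.01417, h_1 = f(L/D)V²/2g = 0.3092 m
Pipe 2: V = 2.628 m/s, Re = 5.05×10^5, ε/D = 2.60×10^-5, f = 0.01335, h_2 = f(L/D)V²/2g = 31.77 m
Series → Q common, losses add: H = Σh = 32.08 m

H ≈ 32.1 m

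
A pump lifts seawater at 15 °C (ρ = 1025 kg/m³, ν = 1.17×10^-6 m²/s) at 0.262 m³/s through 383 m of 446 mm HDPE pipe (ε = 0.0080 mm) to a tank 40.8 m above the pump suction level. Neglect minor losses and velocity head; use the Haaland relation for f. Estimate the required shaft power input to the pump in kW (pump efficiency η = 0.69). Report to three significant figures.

P_shaft ≈ 162 kW

V = 4Q/(πD²) = 1.677 m/s; Re = 6.39×10^5; ε/D = 1.79×10^-5; f = 0.01276
h_f = f(L/D)V²/2g = 1.570 m
Total head H = z + h_f = 40.8 + 1.570 = 42.37 m
P_hyd = ρgQH = 1025·9.81·0.262·42.37 = 111.6 kW
P_shaft = P_hyd/η = 111.6/0.69 = 161.8 kW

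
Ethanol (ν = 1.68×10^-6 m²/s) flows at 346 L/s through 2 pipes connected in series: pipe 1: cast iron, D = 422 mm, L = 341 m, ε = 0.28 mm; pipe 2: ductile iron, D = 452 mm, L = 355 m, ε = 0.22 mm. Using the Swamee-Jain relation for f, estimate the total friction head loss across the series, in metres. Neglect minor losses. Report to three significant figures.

H ≈ 7.95 m

Pipe 1: V = 2.474 m/s, Re = 6.21×10^5, ε/D = 6.64×10^-4, f = 0.01857, h_1 = f(L/D)V²/2g = 4.681 m
Pipe 2: V = 2.156 m/s, Re = 5.80×10^5, ε/D = 4.87×10^-4, f = 0.01757, h_2 = f(L/D)V²/2g = 3.270 m
Series → Q common, losses add: H = Σh = 7.951 m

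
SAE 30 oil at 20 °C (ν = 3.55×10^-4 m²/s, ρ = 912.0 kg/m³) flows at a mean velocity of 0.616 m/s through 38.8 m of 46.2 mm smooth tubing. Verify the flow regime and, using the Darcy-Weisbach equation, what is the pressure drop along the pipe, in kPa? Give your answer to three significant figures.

Δp ≈ 116 kPa

Re = VD/ν = 0.616·0.04620/3.55×10^-4 = 80.2 → laminar (Re < 2300)
f = 64/Re = 0.7983
h_f = f(L/D)V²/(2g) = 0.7983·(38.8/0.04620)·0.616²/(2·9.81) = 12.97 m
Δp = ρg·h_f = 912.0·9.81·12.97 = 116.0 kPa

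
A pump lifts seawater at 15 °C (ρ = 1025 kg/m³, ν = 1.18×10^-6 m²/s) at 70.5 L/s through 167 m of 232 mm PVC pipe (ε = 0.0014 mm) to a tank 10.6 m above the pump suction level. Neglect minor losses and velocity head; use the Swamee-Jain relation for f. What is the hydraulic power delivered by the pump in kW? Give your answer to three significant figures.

V = 4Q/(πD²) = 1.668 m/s; Re = 3.28×10^5; ε/D = 6.03×10^-6; f = 0.01421
h_f = f(L/D)V²/2g = 1.450 m
Total head H = z + h_f = 10.6 + 1.450 = 12.05 m
P_hyd = ρgQH = 1025·9.81·0.0705·12.05 = 8.542 kW

P_hyd ≈ 8.54 kW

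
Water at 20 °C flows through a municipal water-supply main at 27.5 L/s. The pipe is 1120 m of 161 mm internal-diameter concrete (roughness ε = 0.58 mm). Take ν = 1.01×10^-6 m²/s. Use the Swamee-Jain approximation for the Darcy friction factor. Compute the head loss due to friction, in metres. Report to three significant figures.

V = 4Q/(πD²) = 4·0.0275/(π·0.161²) = 1.351 m/s
Re = VD/ν = 1.351·0.161/1.01×10^-6 = 2.15×10^5 → turbulent
ε/D = 0.58/161 = 0.00360
Swamee-Jain: f = 0.02829
h_f = f(L/D)V²/(2g) = 0.02829·(1120/0.161)·1.351²/(2·9.81) = 18.30 m

h_f ≈ 18.3 m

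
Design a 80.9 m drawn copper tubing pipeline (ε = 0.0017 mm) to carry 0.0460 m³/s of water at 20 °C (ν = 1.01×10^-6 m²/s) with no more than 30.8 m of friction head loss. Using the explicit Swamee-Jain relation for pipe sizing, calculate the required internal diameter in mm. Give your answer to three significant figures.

D ≈ 91.0 mm

Swamee-Jain (Type III): D = 0.66·[ε^1.25·(LQ²/(gh_f))^4.75 + ν·Q^9.4·(L/(gh_f))^5.2]^0.04
LQ²/(gh_f) = 5.666×10^-4; L/(gh_f) = 0.2677
Term 1 = ε^1.25·(…)^4.75 = 2.32×10^-23; Term 2 = ν·Q^9.4·(…)^5.2 = 2.87×10^-22
D = 0.66·(2.32×10^-23 + 2.87×10^-22)^0.04 = 0.09104 m = 91.0 mm
Check: V = 7.07 m/s, Re = 6.37×10^5, f = 0.01288, h_f = 29.1 m ≈ 30.8 m ✓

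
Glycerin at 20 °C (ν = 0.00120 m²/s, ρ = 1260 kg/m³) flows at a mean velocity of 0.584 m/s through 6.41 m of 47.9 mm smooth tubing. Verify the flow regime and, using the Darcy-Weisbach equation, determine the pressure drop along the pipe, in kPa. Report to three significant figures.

Δp ≈ 78.9 kPa

Re = VD/ν = 0.584·0.04790/0.00120 = 23.3 → laminar (Re < 2300)
f = 64/Re = 2.745
h_f = f(L/D)V²/(2g) = 2.745·(6.41/0.04790)·0.584²/(2·9.81) = 6.386 m
Δp = ρg·h_f = 1260·9.81·6.386 = 78.94 kPa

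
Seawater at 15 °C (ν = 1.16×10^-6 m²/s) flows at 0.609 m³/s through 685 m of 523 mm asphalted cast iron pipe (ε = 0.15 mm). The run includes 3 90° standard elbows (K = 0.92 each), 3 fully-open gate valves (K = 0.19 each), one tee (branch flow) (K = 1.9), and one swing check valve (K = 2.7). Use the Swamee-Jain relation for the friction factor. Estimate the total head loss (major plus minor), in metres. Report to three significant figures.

H_L ≈ 11.6 m

V = 4Q/(πD²) = 2.835 m/s; V²/2g = 0.4096 m
Re = 1.28×10^6, ε/D = 2.87×10^-4 → f = 0.01548 (Swamee-Jain)
Major: h_f = f(L/D)·V²/2g = 0.01548·1310·0.4096 = 8.305 m
Minor: ΣK = 7.93; h_m = ΣK·V²/2g = 3.248 m
Total H_L = 8.305 + 3.248 = 11.55 m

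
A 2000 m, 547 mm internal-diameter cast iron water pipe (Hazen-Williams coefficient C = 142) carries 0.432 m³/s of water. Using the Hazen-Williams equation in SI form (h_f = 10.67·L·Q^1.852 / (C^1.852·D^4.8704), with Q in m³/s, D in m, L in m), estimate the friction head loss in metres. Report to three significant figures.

h_f = 10.67·2000·0.432^1.852 / (142^1.852·0.547^4.8704) = 8.794 m

h_f ≈ 8.79 m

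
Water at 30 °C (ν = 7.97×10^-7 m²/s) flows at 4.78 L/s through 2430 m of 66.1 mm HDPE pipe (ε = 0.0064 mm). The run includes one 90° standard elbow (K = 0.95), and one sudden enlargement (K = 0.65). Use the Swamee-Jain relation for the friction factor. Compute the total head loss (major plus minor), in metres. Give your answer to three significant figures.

H_L ≈ 65.4 m

V = 4Q/(πD²) = 1.393 m/s; V²/2g = 0.09889 m
Re = 1.16×10^5, ε/D = 9.68×10^-5 → f = 0.01795 (Swamee-Jain)
Major: h_f = f(L/D)·V²/2g = 0.01795·36762·0.09889 = 65.28 m
Minor: ΣK = 1.60; h_m = ΣK·V²/2g = 0.1582 m
Total H_L = 65.28 + 0.1582 = 65.43 m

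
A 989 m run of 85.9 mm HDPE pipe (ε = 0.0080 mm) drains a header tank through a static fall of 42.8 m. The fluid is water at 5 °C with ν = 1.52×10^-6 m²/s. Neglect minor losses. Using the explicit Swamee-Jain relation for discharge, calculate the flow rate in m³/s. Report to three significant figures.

Swamee-Jain (Type II): Q = -0.965·√(gD⁵h_f/L)·ln[ε/(3.7D) + √(3.17ν²L/(gD³h_f))]
√(gD⁵h_f/L) = √(9.81·0.0859⁵·42.8/989) = 0.001409
ε/(3.7D) = 2.52×10^-5; √(3.17ν²L/(gD³h_f)) = 1.65×10^-4
Q = -0.965·0.001409·ln(1.901×10^-4) = 0.01165 m³/s
Check: V = 2.01 m/s, Re = 1.14×10^5, f = 0.01799, h_f = 42.7 m ≈ 42.8 m ✓

Q ≈ 0.0117 m³/s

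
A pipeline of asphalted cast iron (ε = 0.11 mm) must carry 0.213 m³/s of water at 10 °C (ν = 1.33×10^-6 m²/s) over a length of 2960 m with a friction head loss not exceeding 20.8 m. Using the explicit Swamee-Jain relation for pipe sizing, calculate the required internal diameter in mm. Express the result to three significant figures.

Swamee-Jain (Type III): D = 0.66·[ε^1.25·(LQ²/(gh_f))^4.75 + ν·Q^9.4·(L/(gh_f))^5.2]^0.04
LQ²/(gh_f) = 0.6581; L/(gh_f) = 14.51
Term 1 = ε^1.25·(…)^4.75 = 1.54×10^-6; Term 2 = ν·Q^9.4·(…)^5.2 = 7.09×10^-7
D = 0.66·(1.54×10^-6 + 7.09×10^-7)^0.04 = 0.3923 m = 392 mm
Check: V = 1.76 m/s, Re = 5.20×10^5, f = 0.01617, h_f = 19.3 m ≈ 20.8 m ✓

D ≈ 392 mm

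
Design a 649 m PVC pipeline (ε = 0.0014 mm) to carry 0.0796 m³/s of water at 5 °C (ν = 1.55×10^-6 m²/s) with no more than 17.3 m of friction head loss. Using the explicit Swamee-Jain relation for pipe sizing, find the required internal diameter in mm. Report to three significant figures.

Swamee-Jain (Type III): D = 0.66·[ε^1.25·(LQ²/(gh_f))^4.75 + ν·Q^9.4·(L/(gh_f))^5.2]^0.04
LQ²/(gh_f) = 0.02423; L/(gh_f) = 3.824
Term 1 = ε^1.25·(…)^4.75 = 1.02×10^-15; Term 2 = ν·Q^9.4·(…)^5.2 = 7.73×10^-14
D = 0.66·(1.02×10^-15 + 7.73×10^-14)^0.04 = 0.1974 m = 197 mm
Check: V = 2.60 m/s, Re = 3.31×10^5, f = 0.01420, h_f = 16.1 m ≈ 17.3 m ✓

D ≈ 197 mm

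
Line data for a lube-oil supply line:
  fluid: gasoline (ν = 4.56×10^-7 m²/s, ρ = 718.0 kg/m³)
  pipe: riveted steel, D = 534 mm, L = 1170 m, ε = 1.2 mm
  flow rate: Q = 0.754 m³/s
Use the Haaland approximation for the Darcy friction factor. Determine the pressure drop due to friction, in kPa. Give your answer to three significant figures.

V = 4Q/(πD²) = 4·0.754/(π·0.534²) = 3.367 m/s
Re = VD/ν = 3.367·0.534/4.56×10^-7 = 3.94×10^6 → turbulent
ε/D = 1.2/534 = 0.00225
Haaland: f = 0.02425
h_f = f(L/D)V²/(2g) = 0.02425·(1170/0.534)·3.367²/(2·9.81) = 30.69 m
Δp = ρg·h_f = 718.0·9.81·30.69 = 216.2 kPa

Δp ≈ 216 kPa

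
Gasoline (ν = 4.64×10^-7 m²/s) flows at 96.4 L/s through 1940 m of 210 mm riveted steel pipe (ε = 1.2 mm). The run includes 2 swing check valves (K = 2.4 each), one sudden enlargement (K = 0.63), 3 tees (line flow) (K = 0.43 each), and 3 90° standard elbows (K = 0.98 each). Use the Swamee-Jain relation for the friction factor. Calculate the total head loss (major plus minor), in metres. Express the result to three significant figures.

V = 4Q/(πD²) = 2.783 m/s; V²/2g = 0.3948 m
Re = 1.26×10^6, ε/D = 0.00571 → f = 0.03175 (Swamee-Jain)
Major: h_f = f(L/D)·V²/2g = 0.03175·9238·0.3948 = 115.8 m
Minor: ΣK = 9.66; h_m = ΣK·V²/2g = 3.814 m
Total H_L = 115.8 + 3.814 = 119.6 m

H_L ≈ 120 m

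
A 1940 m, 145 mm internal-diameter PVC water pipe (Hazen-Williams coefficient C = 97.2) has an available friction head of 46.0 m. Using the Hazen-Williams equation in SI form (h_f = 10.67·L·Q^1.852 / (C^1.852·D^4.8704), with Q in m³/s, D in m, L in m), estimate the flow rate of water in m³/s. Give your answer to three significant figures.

Rearranging: Q = [h_f·C^1.852·D^4.8704 / (10.67·L)]^(1/1.852)
Q = [46.0·97.2^1.852·0.145^4.8704 / (10.67·1940)]^0.540 = 0.02237 m³/s

Q ≈ 0.0224 m³/s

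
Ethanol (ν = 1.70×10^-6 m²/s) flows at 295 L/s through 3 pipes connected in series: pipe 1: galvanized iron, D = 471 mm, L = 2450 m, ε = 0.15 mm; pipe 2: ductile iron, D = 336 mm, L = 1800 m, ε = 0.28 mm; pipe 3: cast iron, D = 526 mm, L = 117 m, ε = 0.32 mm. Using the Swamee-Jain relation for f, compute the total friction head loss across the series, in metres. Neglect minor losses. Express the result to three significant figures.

Pipe 1: V = 1.693 m/s, Re = 4.69×10^5, ε/D = 3.18×10^-4, f = 0.01659, h_1 = f(L/D)V²/2g = 12.61 m
Pipe 2: V = 3.327 m/s, Re = 6.58×10^5, ε/D = 8.33×10^-4, f = 0.01943, h_2 = f(L/D)V²/2g = 58.71 m
Pipe 3: V = 1.358 m/s, Re = 4.20×10^5, ε/D = 6.08×10^-4, f = 0.01857, h_3 = f(L/D)V²/2g = 0.3880 m
Series → Q common, losses add: H = Σh = 71.71 m

H ≈ 71.7 m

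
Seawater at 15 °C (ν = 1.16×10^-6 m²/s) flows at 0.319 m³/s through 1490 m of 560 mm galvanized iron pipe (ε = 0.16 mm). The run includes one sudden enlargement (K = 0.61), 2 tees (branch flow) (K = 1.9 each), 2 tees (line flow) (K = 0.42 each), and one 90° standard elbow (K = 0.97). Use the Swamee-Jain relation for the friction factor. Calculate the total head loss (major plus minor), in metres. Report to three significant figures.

H_L ≈ 4.18 m

V = 4Q/(πD²) = 1.295 m/s; V²/2g = 0.08550 m
Re = 6.25×10^5, ε/D = 2.86×10^-4 → f = 0.01602 (Swamee-Jain)
Major: h_f = f(L/D)·V²/2g = 0.01602·2661·0.08550 = 3.644 m
Minor: ΣK = 6.22; h_m = ΣK·V²/2g = 0.5318 m
Total H_L = 3.644 + 0.5318 = 4.176 m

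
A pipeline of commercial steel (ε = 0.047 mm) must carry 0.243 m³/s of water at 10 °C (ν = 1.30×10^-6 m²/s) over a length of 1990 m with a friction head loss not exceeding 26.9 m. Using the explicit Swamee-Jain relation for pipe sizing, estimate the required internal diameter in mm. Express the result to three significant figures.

Swamee-Jain (Type III): D = 0.66·[ε^1.25·(LQ²/(gh_f))^4.75 + ν·Q^9.4·(L/(gh_f))^5.2]^0.04
LQ²/(gh_f) = 0.4453; L/(gh_f) = 7.541
Term 1 = ε^1.25·(…)^4.75 = 8.34×10^-8; Term 2 = ν·Q^9.4·(…)^5.2 = 7.97×10^-8
D = 0.66·(8.34×10^-8 + 7.97×10^-8)^0.04 = 0.3532 m = 353 mm
Check: V = 2.48 m/s, Re = 6.74×10^5, f = 0.01442, h_f = 25.5 m ≈ 26.9 m ✓

D ≈ 353 mm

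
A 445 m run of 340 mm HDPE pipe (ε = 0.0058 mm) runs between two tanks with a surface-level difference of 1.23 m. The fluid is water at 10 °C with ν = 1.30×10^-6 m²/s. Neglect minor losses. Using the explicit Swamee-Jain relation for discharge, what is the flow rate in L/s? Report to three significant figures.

Q ≈ 102 L/s

Swamee-Jain (Type II): Q = -0.965·√(gD⁵h_f/L)·ln[ε/(3.7D) + √(3.17ν²L/(gD³h_f))]
√(gD⁵h_f/L) = √(9.81·0.340⁵·1.23/445) = 0.01110
ε/(3.7D) = 4.61×10^-6; √(3.17ν²L/(gD³h_f)) = 7.09×10^-5
Q = -0.965·0.01110·ln(7.551×10^-5) = 0.1017 m³/s
Check: V = 1.12 m/s, Re = 2.93×10^5, f = 0.01464, h_f = 1.22 m ≈ 1.23 m ✓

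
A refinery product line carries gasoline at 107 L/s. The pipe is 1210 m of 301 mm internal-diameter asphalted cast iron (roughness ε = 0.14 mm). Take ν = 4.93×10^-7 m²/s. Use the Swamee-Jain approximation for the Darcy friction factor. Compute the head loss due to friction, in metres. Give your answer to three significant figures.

V = 4Q/(πD²) = 4·0.107/(π·0.301²) = 1.504 m/s
Re = VD/ν = 1.504·0.301/4.93×10^-7 = 9.18×10^5 → turbulent
ε/D = 0.14/301 = 4.65×10^-4
Swamee-Jain: f = 0.01711
h_f = f(L/D)V²/(2g) = 0.01711·(1210/0.301)·1.504²/(2·9.81) = 7.925 m

h_f ≈ 7.93 m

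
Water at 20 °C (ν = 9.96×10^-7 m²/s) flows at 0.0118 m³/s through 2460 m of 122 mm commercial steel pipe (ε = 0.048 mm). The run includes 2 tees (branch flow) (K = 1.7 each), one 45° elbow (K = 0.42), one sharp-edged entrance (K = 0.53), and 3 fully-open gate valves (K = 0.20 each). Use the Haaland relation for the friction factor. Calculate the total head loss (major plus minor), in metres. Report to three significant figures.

V = 4Q/(πD²) = 1.009 m/s; V²/2g = 0.05193 m
Re = 1.24×10^5, ε/D = 3.93×10^-4 → f = 0.01906 (Haaland)
Major: h_f = f(L/D)·V²/2g = 0.01906·20164·0.05193 = 19.96 m
Minor: ΣK = 4.95; h_m = ΣK·V²/2g = 0.2571 m
Total H_L = 19.96 + 0.2571 = 20.22 m

H_L ≈ 20.2 m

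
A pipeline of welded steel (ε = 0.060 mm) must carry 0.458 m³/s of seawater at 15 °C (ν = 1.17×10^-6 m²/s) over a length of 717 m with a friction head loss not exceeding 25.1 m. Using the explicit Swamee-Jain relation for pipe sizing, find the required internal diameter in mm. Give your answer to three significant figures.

Swamee-Jain (Type III): D = 0.66·[ε^1.25·(LQ²/(gh_f))^4.75 + ν·Q^9.4·(L/(gh_f))^5.2]^0.04
LQ²/(gh_f) = 0.6108; L/(gh_f) = 2.912
Term 1 = ε^1.25·(…)^4.75 = 5.08×10^-7; Term 2 = ν·Q^9.4·(…)^5.2 = 1.97×10^-7
D = 0.66·(5.08×10^-7 + 1.97×10^-7)^0.04 = 0.3745 m = 375 mm
Check: V = 4.16 m/s, Re = 1.33×10^6, f = 0.01407, h_f = 23.7 m ≈ 25.1 m ✓

D ≈ 375 mm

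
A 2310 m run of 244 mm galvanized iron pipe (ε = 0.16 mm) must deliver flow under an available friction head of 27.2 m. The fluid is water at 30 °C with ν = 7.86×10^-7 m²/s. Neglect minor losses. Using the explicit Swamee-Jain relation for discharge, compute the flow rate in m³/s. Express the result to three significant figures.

Q ≈ 0.0816 m³/s

Swamee-Jain (Type II): Q = -0.965·√(gD⁵h_f/L)·ln[ε/(3.7D) + √(3.17ν²L/(gD³h_f))]
√(gD⁵h_f/L) = √(9.81·0.244⁵·27.2/2310) = 0.009995
ε/(3.7D) = 1.77×10^-4; √(3.17ν²L/(gD³h_f)) = 3.42×10^-5
Q = -0.965·0.009995·ln(2.114×10^-4) = 0.08162 m³/s
Check: V = 1.75 m/s, Re = 5.42×10^5, f = 0.01862, h_f = 27.4 m ≈ 27.2 m ✓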